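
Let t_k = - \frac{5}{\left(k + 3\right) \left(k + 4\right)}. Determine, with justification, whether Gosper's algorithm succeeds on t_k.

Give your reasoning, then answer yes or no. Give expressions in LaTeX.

r(k) = (k + 3)/(k + 5) after simplifying.
Take A(k)=k + 3, B(k)=k + 5, C(k)=1.
Need (k + 3)·f(k+1) − (k + 4)·f(k) = 1.
Degrees (1,1,0) ⇒ d ≤ 1.
Solving with deg f ≤ 1: f(k) = k/3.
Certificate R = B(k−1)f/C = k*(k + 4)/3 gives s_k = -5*k/(3*k + 9).
Verify: -5/(k**2 + 7*k + 12) matches t_k.

Yes. s_k = - \frac{5 k}{3 k + 9}.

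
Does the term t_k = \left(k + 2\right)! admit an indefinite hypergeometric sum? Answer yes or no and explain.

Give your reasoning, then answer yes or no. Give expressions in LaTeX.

No. Not Gosper-summable.

Ratio r(k) = k + 3.
Factor: A=k + 3; B=1; C=1.
Solve (k + 3)·f(k+1) − (1)·f(k) = 1.
d = -1 from the (1,0,0) case.
d = -1 < 0 ⇒ no nonzero polynomial f; not summable.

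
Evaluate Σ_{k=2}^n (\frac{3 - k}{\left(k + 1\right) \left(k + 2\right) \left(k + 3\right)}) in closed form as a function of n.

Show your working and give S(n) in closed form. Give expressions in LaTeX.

S(n) = \frac{- n^{2} + 7 n - 6}{12 \left(n^{2} + 5 n + 6\right)}

Step 1: r(k) = (k - 2)*(k + 1)/((k - 3)*(k + 4)).
Factor: A=k + 1; B=k + 4; C=k - 3.
Need (k + 1)·f(k+1) − (k + 3)·f(k) = k - 3.
From deg A=1, deg B=1, deg C=1: d=2.
Solve for f: f(k) = -k*(k + 5)/2 (degree 2 ≤ 2).
Get s_k = R·t_k = k*(k + 5)/(2*(k + 1)*(k + 2)) with R(k) = B(k−1)f(k)/C(k) = -k*(k + 3)*(k + 5)/(2*(k - 3)).
s_(k+1) − s_k = (3 - k)/(k**3 + 6*k**2 + 11*k + 6) = t_k.
s_(n+1) = (n**2 + 7*n + 6)/(2*(n**2 + 5*n + 6)) and s_(2) = 7/12, so S(n) = (-n**2 + 7*n - 6)/(12*(n**2 + 5*n + 6)).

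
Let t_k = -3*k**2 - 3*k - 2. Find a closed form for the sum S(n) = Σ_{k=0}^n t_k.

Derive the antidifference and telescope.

S(n) = -n**3 - 3*n**2 - 4*n - 2

Compute t_(k+1)/t_k: get (3*k**2 + 9*k + 8)/(3*k**2 + 3*k + 2).
Normal form (A,B,C) = (1, 1, k**2 + k + 2/3).
Solve (1)·f(k+1) − (1)·f(k) = k**2 + k + 2/3.
d = 3 from the (0,0,2) case.
Solve for f: f(k) = k*(k**2 + 1)/3 (degree 3 ≤ 3).
So s_k = (B(k−1)f/C)·t_k = (k*(k**2 + 1)/(3*k**2 + 3*k + 2))·t_k = -k**3 - k.
Verify: k**3 - (k + 1)**3 - 1 matches t_k.
s_(n+1) = -n**3 - 3*n**2 - 4*n - 2 and s_(0) = 0, so S(n) = -n**3 - 3*n**2 - 4*n - 2.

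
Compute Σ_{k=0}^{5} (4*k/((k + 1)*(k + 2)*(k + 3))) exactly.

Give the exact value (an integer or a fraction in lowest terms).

Compute t_(k+1)/t_k: get (k + 1)**2/(k*(k + 4)).
So A=k + 1 and B=k + 4, with C=k.
f must satisfy (k + 1)·f(k+1) − (k + 3)·f(k) = k.
deg f ≤ 2 (via 1,1,1).
Solve for f: f(k) = k*(k - 1)/4 (degree 2 ≤ 2).
So s_k = (B(k−1)f/C)·t_k = ((k - 1)*(k + 3)/4)·t_k = k*(k - 1)/((k + 1)*(k + 2)).
Check: Δs_k = 4*k/(k**3 + 6*k**2 + 11*k + 6). ✓
Evaluate s at k=6 and k=0: 15/28 and 0; difference 15/28.

Σ = 15/28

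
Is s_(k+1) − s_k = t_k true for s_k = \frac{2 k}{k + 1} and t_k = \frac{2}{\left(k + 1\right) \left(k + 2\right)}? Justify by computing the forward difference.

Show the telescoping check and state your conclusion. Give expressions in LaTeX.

s_(k+1) = 2*(k + 1)/(k + 2)
s_(k+1) − s_k = 2/(k**2 + 3*k + 2)
(s_(k+1) − s_k) − t_k = 0

Valid: the claim telescopes to t_k.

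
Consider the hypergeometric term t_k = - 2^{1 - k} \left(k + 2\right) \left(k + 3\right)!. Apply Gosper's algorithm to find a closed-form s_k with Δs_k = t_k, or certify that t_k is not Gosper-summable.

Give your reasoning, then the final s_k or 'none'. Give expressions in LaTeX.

r(k) = (k + 3)*(k + 4)/(2*(k + 2)) after simplifying.
Factor: A=k/2 + 2; B=1; C=k + 2.
Set up (k/2 + 2)·f(k+1) − (1)·f(k) − (k + 2) = 0.
d = 0 from the (1,0,1) case.
A polynomial solution: f(k) = 2.
Then R = B(k−1)f/C = 2/(k + 2), so s_k = R(k)·t_k = -2**(2 - k)*factorial(k + 3).
Check: Δs_k = -2**(1 - k)*(k + 2)*factorial(k + 3). ✓

s_k = - 2^{2 - k} \left(k + 3\right)!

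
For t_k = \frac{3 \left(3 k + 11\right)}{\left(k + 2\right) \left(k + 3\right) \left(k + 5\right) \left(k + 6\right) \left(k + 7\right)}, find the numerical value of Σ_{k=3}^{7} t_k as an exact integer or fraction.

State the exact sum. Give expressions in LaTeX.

Σ = 73/10920

Compute t_(k+1)/t_k: get (k + 2)*(k + 5)*(3*k + 14)/((k + 4)*(k + 8)*(3*k + 11)).
Gosper form: A/B · C(k+1)/C(k) with A=k + 2, B=k + 8, C=k**2 + 23*k/3 + 44/3.
Solve (k + 2)·f(k+1) − (k + 7)·f(k) = k**2 + 23*k/3 + 44/3.
Bound: deg f ≤ 5.
Solving with deg f ≤ 5: f(k) = k*(k + 3)*(k + 4)*(k**2 + 13*k + 52)/180.
R(k) = B(k−1)·f(k)/C(k) = k*(k + 3)*(k + 7)*(k**2 + 13*k + 52)/(60*(3*k + 11)); s_k = R·t_k = k*(k**2 + 13*k + 52)/(20*(k**3 + 13*k**2 + 52*k + 60)).
Δs = 3*(3*k + 11)/(k**5 + 23*k**4 + 203*k**3 + 853*k**2 + 1692*k + 1260), as required.
Σ_(k=3)^(7) t_k = s_(8) − s_(3) = 22/455 − (1/24) = 73/10920.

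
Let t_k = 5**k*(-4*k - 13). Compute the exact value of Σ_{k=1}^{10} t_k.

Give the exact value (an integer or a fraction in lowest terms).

Ratio r(k) = 5*(4*k + 17)/(4*k + 13).
Gosper form: A/B · C(k+1)/C(k) with A=5, B=1, C=k + 13/4.
Solve (5)·f(k+1) − (1)·f(k) = k + 13/4.
Degrees (0,0,1) ⇒ d ≤ 1.
Solving with deg f ≤ 1: f(k) = (k + 2)/4.
R(k) = B(k−1)·f(k)/C(k) = (k + 2)/(4*k + 13); s_k = R·t_k = 5**k*(-k - 2).
s_(k+1) − s_k = 5**k*(-4*k - 13) = t_k.
Telescoping: Σ = s_(11) − s_(1) = -634765625 − (-15) = -634765610.

Σ = -634765610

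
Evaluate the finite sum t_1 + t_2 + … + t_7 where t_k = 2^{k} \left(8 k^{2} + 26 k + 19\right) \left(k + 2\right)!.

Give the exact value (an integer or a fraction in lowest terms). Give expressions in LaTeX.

Σ = 28798156764

The ratio is 2*(8*k**3 + 66*k**2 + 179*k + 159)/(8*k**2 + 26*k + 19).
Factor: A=2*k + 6; B=1; C=k**2 + 13*k/4 + 19/8.
f must satisfy (2*k + 6)·f(k+1) − (1)·f(k) = k**2 + 13*k/4 + 19/8.
deg f ≤ 1 (via 1,0,2).
Solve for f: f(k) = (4*k - 1)/8 (degree 1 ≤ 1).
R(k) = B(k−1)·f(k)/C(k) = (4*k - 1)/(8*k**2 + 26*k + 19); s_k = R·t_k = 2**k*(4*k - 1)*factorial(k + 2).
Verify: 2**k*(8*k**2 + 26*k + 19)*factorial(k + 2) matches t_k.
Telescoping: Σ = s_(8) − s_(1) = 28798156800 − (36) = 28798156764.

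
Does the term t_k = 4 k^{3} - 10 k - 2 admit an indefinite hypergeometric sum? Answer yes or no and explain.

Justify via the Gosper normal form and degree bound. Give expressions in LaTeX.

Yes. s_k = k \left(k^{3} - 2 k^{2} - 4 k + 3\right).

t_(k+1)/t_k = (5*k - 2*(k + 1)**3 + 6)/(-2*k**3 + 5*k + 1).
Take A(k)=1, B(k)=1, C(k)=k**3 - 5*k/2 - 1/2.
Solve (1)·f(k+1) − (1)·f(k) = k**3 - 5*k/2 - 1/2.
Degrees (0,0,3) ⇒ d ≤ 4.
A polynomial solution: f(k) = k*(k - 3)*(k**2 + k - 1)/4.
Get s_k = R·t_k = k*(k**3 - 2*k**2 - 4*k + 3) with R(k) = B(k−1)f(k)/C(k) = k*(k - 3)*(k**2 + k - 1)/(2*(2*k**3 - 5*k - 1)).
s_(k+1) − s_k = 4*k**3 - 10*k - 2 = t_k.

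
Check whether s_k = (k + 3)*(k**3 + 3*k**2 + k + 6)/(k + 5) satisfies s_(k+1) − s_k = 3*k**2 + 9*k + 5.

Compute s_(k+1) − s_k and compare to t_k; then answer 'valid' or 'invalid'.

Invalid: residual 2*(-2*k**3 - 21*k**2 - 49*k - 19)/(k**2 + 11*k + 30) ≠ 0.

s_(k+1) = (k + 4)*(k + (k + 1)**3 + 3*(k + 1)**2 + 7)/(k + 6)
s_(k+1) − s_k = (3*k**4 + 38*k**3 + 152*k**2 + 227*k + 112)/(k**2 + 11*k + 30)
(s_(k+1) − s_k) − t_k = 2*(-2*k**3 - 21*k**2 - 49*k - 19)/(k**2 + 11*k + 30)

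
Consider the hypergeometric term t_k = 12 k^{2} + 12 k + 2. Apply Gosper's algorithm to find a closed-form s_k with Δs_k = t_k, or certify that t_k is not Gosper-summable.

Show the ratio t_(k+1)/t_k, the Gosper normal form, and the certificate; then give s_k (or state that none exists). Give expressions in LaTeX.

t_(k+1)/t_k = (6*k**2 + 18*k + 13)/(6*k**2 + 6*k + 1).
A = 1, B = 1, C = k**2 + k + 1/6.
f must satisfy (1)·f(k+1) − (1)·f(k) = k**2 + k + 1/6.
d = 3 from the (0,0,2) case.
Coefficient equations give f(k) = k*(2*k**2 - 1)/6.
Then R = B(k−1)f/C = k*(2*k**2 - 1)/(6*k**2 + 6*k + 1), so s_k = R(k)·t_k = 4*k**3 - 2*k.
s_(k+1) − s_k = 12*k**2 + 12*k + 2 = t_k.

s_k = 4 k^{3} - 2 k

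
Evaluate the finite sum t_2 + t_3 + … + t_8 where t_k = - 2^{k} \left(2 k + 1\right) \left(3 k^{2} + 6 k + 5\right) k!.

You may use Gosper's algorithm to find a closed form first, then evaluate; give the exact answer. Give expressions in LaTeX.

r(k) = 2*(6*k**4 + 39*k**3 + 97*k**2 + 106*k + 42)/(6*k**3 + 15*k**2 + 16*k + 5) after simplifying.
Factor: A=2*k + 2; B=1; C=k**3 + 5*k**2/2 + 8*k/3 + 5/6.
f must satisfy (2*k + 2)·f(k+1) − (1)·f(k) = k**3 + 5*k**2/2 + 8*k/3 + 5/6.
Degrees (1,0,3) ⇒ d ≤ 2.
A polynomial solution: f(k) = (3*k**2 - 1)/6.
Then R = B(k−1)f/C = (3*k**2 - 1)/((2*k + 1)*(3*k**2 + 6*k + 5)), so s_k = R(k)·t_k = -2**k*(3*k**2 - 1)*factorial(k).
Check: Δs_k = -2**k*(2*k + 1)*(3*k**2 + 6*k + 5)*factorial(k). ✓
Sum = s_(9) − s_(2); s_(9) = -44962283520, s_(2) = -88 ⇒ -44962283432.

Σ = -44962283432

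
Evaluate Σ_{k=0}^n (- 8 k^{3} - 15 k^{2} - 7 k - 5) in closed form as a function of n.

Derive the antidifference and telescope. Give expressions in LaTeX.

r(k) = (8*k**3 + 39*k**2 + 61*k + 35)/(8*k**3 + 15*k**2 + 7*k + 5) after simplifying.
Gosper form: A/B · C(k+1)/C(k) with A=1, B=1, C=k**3 + 15*k**2/8 + 7*k/8 + 5/8.
Need (1)·f(k+1) − (1)·f(k) = k**3 + 15*k**2/8 + 7*k/8 + 5/8.
d = 4 from the (0,0,3) case.
Solving with deg f ≤ 4: f(k) = k*(2*k**3 + k**2 - 2*k + 4)/8.
Certificate R = B(k−1)f/C = k*(2*k**3 + k**2 - 2*k + 4)/(8*k**3 + 15*k**2 + 7*k + 5) gives s_k = k*(-2*k**3 - k**2 + 2*k - 4).
Δs = -8*k**3 - 15*k**2 - 7*k - 5, as required.
Telescope: S(n) = s_(n+1) − s_(0) = -2*n**4 - 9*n**3 - 13*n**2 - 11*n - 5 − (0) = -2*n**4 - 9*n**3 - 13*n**2 - 11*n - 5.

S(n) = - 2 n^{4} - 9 n^{3} - 13 n^{2} - 11 n - 5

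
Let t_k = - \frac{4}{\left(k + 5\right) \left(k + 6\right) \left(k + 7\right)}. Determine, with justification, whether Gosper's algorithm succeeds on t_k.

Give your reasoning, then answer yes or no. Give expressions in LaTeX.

Compute t_(k+1)/t_k: get (k + 5)/(k + 8).
Factor: A=k + 5; B=k + 8; C=1.
Key eq: (k + 5)·f(k+1) = (k + 7)·f(k) + (1).
From deg A=1, deg B=1, deg C=0: d=2.
Coefficient equations give f(k) = k*(k + 11)/60.
Get s_k = R·t_k = k*(-k - 11)/(15*(k + 5)*(k + 6)) with R(k) = B(k−1)f(k)/C(k) = k*(k + 7)*(k + 11)/60.
Verify: -4/(k**3 + 18*k**2 + 107*k + 210) matches t_k.

Yes. s_k = \frac{k \left(- k - 11\right)}{15 \left(k + 5\right) \left(k + 6\right)}.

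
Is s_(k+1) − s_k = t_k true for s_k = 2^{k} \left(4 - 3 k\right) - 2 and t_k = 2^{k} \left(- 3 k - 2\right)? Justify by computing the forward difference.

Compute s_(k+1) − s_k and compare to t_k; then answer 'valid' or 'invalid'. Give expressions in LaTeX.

s_(k+1) = 2*2**k*(1 - 3*k) - 2
s_(k+1) − s_k = 2**k*(-3*k - 2)
(s_(k+1) − s_k) − t_k = 0

valid; difference matches t_k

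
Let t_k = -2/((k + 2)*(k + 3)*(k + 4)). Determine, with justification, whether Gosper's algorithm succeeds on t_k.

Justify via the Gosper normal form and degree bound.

Yes. s_k = k*(-k - 5)/(6*(k + 2)*(k + 3)).

The ratio is (k + 2)/(k + 5).
A = k + 2, B = k + 5, C = 1.
Key eq: (k + 2)·f(k+1) = (k + 4)·f(k) + (1).
Bound: deg f ≤ 2.
Solve for f: f(k) = k*(k + 5)/12 (degree 2 ≤ 2).
Then R = B(k−1)f/C = k*(k + 4)*(k + 5)/12, so s_k = R(k)·t_k = k*(-k - 5)/(6*(k + 2)*(k + 3)).
s_(k+1) − s_k = -2/(k**3 + 9*k**2 + 26*k + 24) = t_k.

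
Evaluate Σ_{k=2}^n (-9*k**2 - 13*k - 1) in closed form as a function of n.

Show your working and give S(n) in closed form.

Compute t_(k+1)/t_k: get (9*k**2 + 31*k + 23)/(9*k**2 + 13*k + 1).
Factor: A=1; B=1; C=k**2 + 13*k/9 + 1/9.
Set up (1)·f(k+1) − (1)·f(k) − (k**2 + 13*k/9 + 1/9) = 0.
d = 3 from the (0,0,2) case.
Solve for f: f(k) = k*(3*k**2 + 2*k - 4)/9 (degree 3 ≤ 3).
Certificate R = B(k−1)f/C = k*(3*k**2 + 2*k - 4)/(9*k**2 + 13*k + 1) gives s_k = k*(-3*k**2 - 2*k + 4).
Check: Δs_k = -9*k**2 - 13*k - 1. ✓
Evaluate: s_(n+1) = -3*n**3 - 11*n**2 - 9*n - 1; subtract s_(2) = -24 ⇒ S(n) = -3*n**3 - 11*n**2 - 9*n + 23.

S(n) = -3*n**3 - 11*n**2 - 9*n + 23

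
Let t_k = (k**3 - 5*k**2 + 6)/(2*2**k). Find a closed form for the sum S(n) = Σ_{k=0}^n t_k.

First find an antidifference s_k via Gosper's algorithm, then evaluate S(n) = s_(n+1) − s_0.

S(n) = 2**(-n - 1)*(2**(n + 3) - n**3 - n**2 + 2*n - 2)

Ratio r(k) = ((k + 1)**3 - 5*(k + 1)**2 + 6)/(2*(k**3 - 5*k**2 + 6)).
Take A(k)=1/2, B(k)=1, C(k)=k**3 - 5*k**2 + 6.
Solve (1/2)·f(k+1) − (1)·f(k) = k**3 - 5*k**2 + 6.
deg f ≤ 3 (via 0,0,3).
Match coefficients ⇒ f(k) = -2*(k**3 - 2*k**2 - k + 4).
So s_k = (B(k−1)f/C)·t_k = (-2*(k**3 - 2*k**2 - k + 4)/((k + 1)*(k**2 - 6*k + 6)))·t_k = (-k**3 + 2*k**2 + k - 4)/2**k.
s_(k+1) − s_k = (k**3 - 5*k**2 + 6)/(2*2**k) = t_k.
s_(n+1) = 2**(-n - 1)*(-n**3 - n**2 + 2*n - 2) and s_(0) = -4, so S(n) = 2**(-n - 1)*(2**(n + 3) - n**3 - n**2 + 2*n - 2).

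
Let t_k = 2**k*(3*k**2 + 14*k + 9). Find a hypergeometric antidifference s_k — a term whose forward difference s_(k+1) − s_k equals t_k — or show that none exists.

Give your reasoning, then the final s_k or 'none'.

Compute t_(k+1)/t_k: get 2*(3*k**2 + 20*k + 26)/(3*k**2 + 14*k + 9).
A = 2, B = 1, C = k**2 + 14*k/3 + 3.
f must satisfy (2)·f(k+1) − (1)·f(k) = k**2 + 14*k/3 + 3.
Degrees (0,0,2) ⇒ d ≤ 2.
Solve for f: f(k) = (k + 1)*(3*k - 1)/3 (degree 2 ≤ 2).
R(k) = B(k−1)·f(k)/C(k) = (k + 1)*(3*k - 1)/(3*k**2 + 14*k + 9); s_k = R·t_k = 2**k*(3*k**2 + 2*k - 1).
Verify: 2**k*(3*k**2 + 14*k + 9) matches t_k.

s_k = 2**k*(3*k**2 + 2*k - 1)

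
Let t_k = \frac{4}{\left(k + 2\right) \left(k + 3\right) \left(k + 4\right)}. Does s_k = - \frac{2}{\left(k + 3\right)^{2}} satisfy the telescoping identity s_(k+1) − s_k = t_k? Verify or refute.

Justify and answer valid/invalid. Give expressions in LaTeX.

Invalid: residual \frac{2 \left(- 3 k - 10\right)}{k^{5} + 16 k^{4} + 101 k^{3} + 314 k^{2} + 480 k + 288} ≠ 0.

s_(k+1) = -2/(k + 4)**2
s_(k+1) − s_k = -2/(k + 4)**2 + 2/(k + 3)**2
(s_(k+1) − s_k) − t_k = 2*(-3*k - 10)/(k**5 + 16*k**4 + 101*k**3 + 314*k**2 + 480*k + 288)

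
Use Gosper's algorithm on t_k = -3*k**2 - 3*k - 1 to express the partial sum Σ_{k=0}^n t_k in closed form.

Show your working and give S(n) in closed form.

S(n) = -n**3 - 3*n**2 - 3*n - 1

t_(k+1)/t_k = (3*k**2 + 9*k + 7)/(3*k**2 + 3*k + 1).
Take A(k)=1, B(k)=1, C(k)=k**2 + k + 1/3.
Solve (1)·f(k+1) − (1)·f(k) = k**2 + k + 1/3.
From deg A=0, deg B=0, deg C=2: d=3.
Match coefficients ⇒ f(k) = k**3/3.
So s_k = (B(k−1)f/C)·t_k = (k**3/(3*k**2 + 3*k + 1))·t_k = -k**3.
Check: Δs_k = k**3 - (k + 1)**3. ✓
Evaluate: s_(n+1) = -n**3 - 3*n**2 - 3*n - 1; subtract s_(0) = 0 ⇒ S(n) = -n**3 - 3*n**2 - 3*n - 1.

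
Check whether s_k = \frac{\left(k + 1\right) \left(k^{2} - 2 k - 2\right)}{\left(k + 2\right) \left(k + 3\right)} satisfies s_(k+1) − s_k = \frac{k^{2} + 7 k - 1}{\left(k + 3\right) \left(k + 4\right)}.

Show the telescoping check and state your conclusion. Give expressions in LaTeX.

Invalid: residual \frac{- 7 k - 2}{k^{3} + 9 k^{2} + 26 k + 24} ≠ 0.

s_(k+1) = -(k + 2)*(2*k - (k + 1)**2 + 4)/((k + 3)*(k + 4))
s_(k+1) − s_k = (k**3 + 9*k**2 + 6*k - 4)/(k**3 + 9*k**2 + 26*k + 24)
(s_(k+1) − s_k) − t_k = (-7*k - 2)/(k**3 + 9*k**2 + 26*k + 24)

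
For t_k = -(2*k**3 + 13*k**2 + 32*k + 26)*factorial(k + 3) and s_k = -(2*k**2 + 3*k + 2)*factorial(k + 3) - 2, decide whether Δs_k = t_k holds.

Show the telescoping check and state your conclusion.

s_(k+1) = -(3*k + 2*(k + 1)**2 + 5)*factorial(k + 4) - 2
s_(k+1) − s_k = -(2*k**3 + 13*k**2 + 32*k + 26)*factorial(k + 3)
(s_(k+1) − s_k) − t_k = 0

Valid — Δs_k = t_k.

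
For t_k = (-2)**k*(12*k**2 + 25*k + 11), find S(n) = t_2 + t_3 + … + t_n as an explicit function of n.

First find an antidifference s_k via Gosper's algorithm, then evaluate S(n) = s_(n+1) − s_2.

Compute t_(k+1)/t_k: get 2*(-12*k**2 - 49*k - 48)/(12*k**2 + 25*k + 11).
Take A(k)=-2, B(k)=1, C(k)=k**2 + 25*k/12 + 11/12.
Need (-2)·f(k+1) − (1)·f(k) = k**2 + 25*k/12 + 11/12.
Bound: deg f ≤ 2.
Solving with deg f ≤ 2: f(k) = -(k + 1)*(4*k - 1)/12.
R(k) = B(k−1)·f(k)/C(k) = -(k + 1)*(4*k - 1)/(12*k**2 + 25*k + 11); s_k = R·t_k = (-2)**k*(-4*k**2 - 3*k + 1).
s_(k+1) − s_k = (-2)**k*(12*k**2 + 25*k + 11) = t_k.
Evaluate: s_(n+1) = 2*(-2)**n*(4*n**2 + 11*n + 6); subtract s_(2) = -84 ⇒ S(n) = 8*(-2)**n*n**2 + 22*(-2)**n*n + 12*(-2)**n + 84.

S(n) = 8*(-2)**n*n**2 + 22*(-2)**n*n + 12*(-2)**n + 84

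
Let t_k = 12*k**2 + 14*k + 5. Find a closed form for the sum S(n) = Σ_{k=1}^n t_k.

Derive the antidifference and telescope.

S(n) = n*(4*n**2 + 13*n + 14)

r(k) = (12*k**2 + 38*k + 31)/(12*k**2 + 14*k + 5) after simplifying.
Factor: A=1; B=1; C=k**2 + 7*k/6 + 5/12.
Need (1)·f(k+1) − (1)·f(k) = k**2 + 7*k/6 + 5/12.
Bound: deg f ≤ 3.
Match coefficients ⇒ f(k) = k**2*(4*k + 1)/12.
Get s_k = R·t_k = k**2*(4*k + 1) with R(k) = B(k−1)f(k)/C(k) = k**2*(4*k + 1)/(12*k**2 + 14*k + 5).
Check: Δs_k = 12*k**2 + 14*k + 5. ✓
Telescope: S(n) = s_(n+1) − s_(1) = 4*n**3 + 13*n**2 + 14*n + 5 − (5) = n*(4*n**2 + 13*n + 14).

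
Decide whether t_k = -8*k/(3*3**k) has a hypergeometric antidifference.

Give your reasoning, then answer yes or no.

r(k) = (k + 1)/(3*k) after simplifying.
So A=1/3 and B=1, with C=k.
Set up (1/3)·f(k+1) − (1)·f(k) − (k) = 0.
d = 1 from the (0,0,1) case.
Solve for f: f(k) = -3*(2*k + 1)/4 (degree 1 ≤ 1).
R(k) = B(k−1)·f(k)/C(k) = -3*(2*k + 1)/(4*k); s_k = R·t_k = 2*(2*k + 1)/3**k.
Check: Δs_k = -8*k/(3*3**k). ✓

Yes. s_k = 2*(2*k + 1)/3**k.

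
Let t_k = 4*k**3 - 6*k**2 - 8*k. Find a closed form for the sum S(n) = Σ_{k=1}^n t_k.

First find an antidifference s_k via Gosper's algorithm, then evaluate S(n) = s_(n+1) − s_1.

S(n) = n*(n**3 - 6*n - 5)

Ratio r(k) = (2*k**3 + 3*k**2 - 4*k - 5)/(k*(2*k**2 - 3*k - 4)).
So A=1 and B=1, with C=k**3 - 3*k**2/2 - 2*k.
Set up (1)·f(k+1) − (1)·f(k) − (k**3 - 3*k**2/2 - 2*k) = 0.
Degrees (0,0,3) ⇒ d ≤ 4.
Solve for f: f(k) = k*(k - 1)*(k**2 - 3*k - 3)/4 (degree 4 ≤ 4).
Certificate R = B(k−1)f/C = (k - 1)*(k**2 - 3*k - 3)/(2*(2*k**2 - 3*k - 4)) gives s_k = k*(k**3 - 4*k**2 + 3).
Δs = 2*k*(2*k**2 - 3*k - 4), as required.
Telescope: S(n) = s_(n+1) − s_(1) = n*(n**3 - 6*n - 5) − (0) = n*(n**3 - 6*n - 5).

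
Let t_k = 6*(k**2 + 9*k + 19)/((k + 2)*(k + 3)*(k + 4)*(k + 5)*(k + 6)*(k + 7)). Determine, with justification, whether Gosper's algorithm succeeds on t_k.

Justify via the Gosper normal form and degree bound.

Yes. s_k = k*(k**2 + 12*k + 44)/(24*(k**3 + 12*k**2 + 44*k + 48)).

The ratio is (k + 2)*(9*k + (k + 1)**2 + 28)/((k + 8)*(k**2 + 9*k + 19)).
So A=k + 2 and B=k + 8, with C=k**2 + 9*k + 19.
Need (k + 2)·f(k+1) − (k + 7)·f(k) = k**2 + 9*k + 19.
From deg A=1, deg B=1, deg C=2: d=5.
Solving with deg f ≤ 5: f(k) = k*(k + 3)*(k + 5)*(k**2 + 12*k + 44)/144.
Certificate R = B(k−1)f/C = k*(k + 3)*(k + 5)*(k + 7)*(k**2 + 12*k + 44)/(144*(k**2 + 9*k + 19)) gives s_k = k*(k**2 + 12*k + 44)/(24*(k**3 + 12*k**2 + 44*k + 48)).
Check: Δs_k = 6*(k**2 + 9*k + 19)/(k**6 + 27*k**5 + 295*k**4 + 1665*k**3 + 5104*k**2 + 8028*k + 5040). ✓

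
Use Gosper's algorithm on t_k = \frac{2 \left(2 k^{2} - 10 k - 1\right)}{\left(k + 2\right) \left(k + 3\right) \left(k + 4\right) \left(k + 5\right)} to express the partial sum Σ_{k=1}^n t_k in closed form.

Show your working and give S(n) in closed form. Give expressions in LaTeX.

The ratio is (k + 2)*(10*k - 2*(k + 1)**2 + 11)/((k + 6)*(-2*k**2 + 10*k + 1)).
Normal form (A,B,C) = (k + 2, k + 6, k**2 - 5*k - 1/2).
Key eq: (k + 2)·f(k+1) = (k + 5)·f(k) + (k**2 - 5*k - 1/2).
deg f ≤ 3 (via 1,1,2).
Solve for f: f(k) = k*(k**2 - 39*k + 26)/48 (degree 3 ≤ 3).
Certificate R = B(k−1)f/C = k*(k + 5)*(k**2 - 39*k + 26)/(24*(2*k**2 - 10*k - 1)) gives s_k = k*(k**2 - 39*k + 26)/(12*(k + 2)*(k + 3)*(k + 4)).
Verify: 2*(2*k**2 - 10*k - 1)/(k**4 + 14*k**3 + 71*k**2 + 154*k + 120) matches t_k.
s_(n+1) = (n**3 - 36*n**2 - 49*n - 12)/(12*(n**3 + 12*n**2 + 47*n + 60)) and s_(1) = -1/60, so S(n) = n*(n**2 - 28*n - 33)/(10*(n**3 + 12*n**2 + 47*n + 60)).

S(n) = \frac{n \left(n^{2} - 28 n - 33\right)}{10 \left(n^{3} + 12 n^{2} + 47 n + 60\right)}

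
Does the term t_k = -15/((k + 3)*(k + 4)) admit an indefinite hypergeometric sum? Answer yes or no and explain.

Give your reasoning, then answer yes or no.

The ratio is (k + 3)/(k + 5).
So A=k + 3 and B=k + 5, with C=1.
Key eq: (k + 3)·f(k+1) = (k + 4)·f(k) + (1).
From deg A=1, deg B=1, deg C=0: d=1.
A polynomial solution: f(k) = k/3.
So s_k = (B(k−1)f/C)·t_k = (k*(k + 4)/3)·t_k = -5*k/(k + 3).
s_(k+1) − s_k = -15/(k**2 + 7*k + 12) = t_k.

Yes. s_k = -5*k/(k + 3).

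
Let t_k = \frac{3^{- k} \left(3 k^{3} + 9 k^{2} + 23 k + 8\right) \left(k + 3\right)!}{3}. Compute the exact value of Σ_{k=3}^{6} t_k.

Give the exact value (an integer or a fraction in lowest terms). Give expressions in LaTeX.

Σ = 6389840/27

Step 1: r(k) = (3*k**4 + 30*k**3 + 122*k**2 + 243*k + 172)/(3*(3*k**3 + 9*k**2 + 23*k + 8)).
Normal form (A,B,C) = (k/3 + 4/3, 1, k**3 + 3*k**2 + 23*k/3 + 8/3).
Need (k/3 + 4/3)·f(k+1) − (1)·f(k) = k**3 + 3*k**2 + 23*k/3 + 8/3.
Degrees (1,0,3) ⇒ d ≤ 2.
Match coefficients ⇒ f(k) = 3*k**2 - 4.
Get s_k = R·t_k = (3*k**2 - 4)*factorial(k + 3)/3**k with R(k) = B(k−1)f(k)/C(k) = 3*(3*k**2 - 4)/(3*k**3 + 9*k**2 + 23*k + 8).
s_(k+1) − s_k = (3*k**3 + 9*k**2 + 23*k + 8)*factorial(k + 3)/(3*3**k) = t_k.
Telescoping: Σ = s_(7) − s_(3) = 6406400/27 − (1840/3) = 6389840/27.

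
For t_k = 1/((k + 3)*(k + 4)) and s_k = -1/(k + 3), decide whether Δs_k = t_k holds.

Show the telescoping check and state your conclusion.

s_(k+1) = -1/(k + 4)
s_(k+1) − s_k = 1/((k + 3)*(k + 4))
(s_(k+1) − s_k) − t_k = 0

Valid: the claim telescopes to t_k.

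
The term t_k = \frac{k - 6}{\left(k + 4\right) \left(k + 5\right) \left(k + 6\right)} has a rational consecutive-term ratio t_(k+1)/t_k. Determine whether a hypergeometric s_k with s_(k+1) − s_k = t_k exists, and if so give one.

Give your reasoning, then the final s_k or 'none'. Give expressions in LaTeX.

s_k = \frac{k \left(- k - 29\right)}{20 \left(k + 4\right) \left(k + 5\right)}

Ratio r(k) = (k - 5)*(k + 4)/((k - 6)*(k + 7)).
Factor: A=k + 4; B=k + 7; C=k - 6.
Solve (k + 4)·f(k+1) − (k + 6)·f(k) = k - 6.
deg f ≤ 2 (via 1,1,1).
A polynomial solution: f(k) = -k*(k + 29)/20.
Certificate R = B(k−1)f/C = -k*(k + 6)*(k + 29)/(20*(k - 6)) gives s_k = k*(-k - 29)/(20*(k + 4)*(k + 5)).
s_(k+1) − s_k = (k - 6)/(k**3 + 15*k**2 + 74*k + 120) = t_k.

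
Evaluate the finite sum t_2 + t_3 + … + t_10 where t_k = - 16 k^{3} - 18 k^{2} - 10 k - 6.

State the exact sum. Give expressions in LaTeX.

Σ = -55890

Step 1: r(k) = (8*k**3 + 33*k**2 + 47*k + 25)/(8*k**3 + 9*k**2 + 5*k + 3).
Normal form (A,B,C) = (1, 1, k**3 + 9*k**2/8 + 5*k/8 + 3/8).
f must satisfy (1)·f(k+1) − (1)·f(k) = k**3 + 9*k**2/8 + 5*k/8 + 3/8.
Degrees (0,0,3) ⇒ d ≤ 4.
Match coefficients ⇒ f(k) = k*(2*k**3 - k**2 + 2)/8.
Certificate R = B(k−1)f/C = k*(2*k**3 - k**2 + 2)/(8*k**3 + 9*k**2 + 5*k + 3) gives s_k = 2*k*(-2*k**3 + k**2 - 2).
Verify: -16*k**3 - 18*k**2 - 10*k - 6 matches t_k.
Evaluate s at k=11 and k=2: -55946 and -56; difference -55890.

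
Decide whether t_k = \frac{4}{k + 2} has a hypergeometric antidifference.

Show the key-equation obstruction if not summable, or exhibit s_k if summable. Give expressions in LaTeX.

No — the linear system for f has no solution.

t_(k+1)/t_k = (k + 2)/(k + 3).
Normal form (A,B,C) = (k + 2, k + 3, 1).
Set up (k + 2)·f(k+1) − (k + 2)·f(k) − (1) = 0.
deg f ≤ 0 (via 1,1,0).
Write f(k) = c0. Then LHS − RHS = -1, requiring -1 = 0: contradictory. No certificate.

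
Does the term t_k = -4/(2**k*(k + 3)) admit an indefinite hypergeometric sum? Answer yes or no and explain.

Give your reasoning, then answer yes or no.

No; the degree bound rules out any f.

t_(k+1)/t_k = (k + 3)/(2*(k + 4)).
Gosper form: A/B · C(k+1)/C(k) with A=k/2 + 3/2, B=k + 4, C=1.
Set up (k/2 + 3/2)·f(k+1) − (k + 3)·f(k) − (1) = 0.
d = -1 from the (1,1,0) case.
d = -1 < 0 ⇒ no nonzero polynomial f; not summable.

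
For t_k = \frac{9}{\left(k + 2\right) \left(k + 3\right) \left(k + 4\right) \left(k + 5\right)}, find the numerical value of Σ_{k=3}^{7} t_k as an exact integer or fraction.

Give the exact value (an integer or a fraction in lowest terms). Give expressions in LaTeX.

Compute t_(k+1)/t_k: get (k + 2)/(k + 6).
Factor: A=k + 2; B=k + 6; C=1.
Set up (k + 2)·f(k+1) − (k + 5)·f(k) − (1) = 0.
deg f ≤ 3 (via 1,1,0).
A polynomial solution: f(k) = k*(k**2 + 9*k + 26)/72.
Then R = B(k−1)f/C = k*(k + 5)*(k**2 + 9*k + 26)/72, so s_k = R(k)·t_k = k*(k**2 + 9*k + 26)/(8*(k + 2)*(k + 3)*(k + 4)).
Δs = 9/(k**4 + 14*k**3 + 71*k**2 + 154*k + 120), as required.
Telescoping: Σ = s_(8) − s_(3) = 27/220 − (31/280) = 37/3080.

Σ = 37/3080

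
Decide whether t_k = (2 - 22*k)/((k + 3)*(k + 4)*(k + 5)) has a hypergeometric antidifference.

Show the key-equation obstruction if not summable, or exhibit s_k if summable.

Yes. s_k = -2*k*(4*k - 5)/(3*(k + 3)*(k + 4)).

The ratio is (k + 3)*(11*k + 10)/((k + 6)*(11*k - 1)).
Gosper form: A/B · C(k+1)/C(k) with A=k + 3, B=k + 6, C=k - 1/11.
Solve (k + 3)·f(k+1) − (k + 5)·f(k) = k - 1/11.
deg f ≤ 2 (via 1,1,1).
Solving with deg f ≤ 2: f(k) = k*(4*k - 5)/33.
Get s_k = R·t_k = -2*k*(4*k - 5)/(3*(k + 3)*(k + 4)) with R(k) = B(k−1)f(k)/C(k) = k*(k + 5)*(4*k - 5)/(3*(11*k - 1)).
Check: Δs_k = 2*(1 - 11*k)/(k**3 + 12*k**2 + 47*k + 60). ✓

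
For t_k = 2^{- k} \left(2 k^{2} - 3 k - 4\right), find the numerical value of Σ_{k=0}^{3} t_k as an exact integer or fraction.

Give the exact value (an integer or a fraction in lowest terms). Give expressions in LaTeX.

Σ = -51/8

t_(k+1)/t_k = (2*k**2 + k - 5)/(2*(2*k**2 - 3*k - 4)).
A = 1/2, B = 1, C = k**2 - 3*k/2 - 2.
Set up (1/2)·f(k+1) − (1)·f(k) − (k**2 - 3*k/2 - 2) = 0.
From deg A=0, deg B=0, deg C=2: d=2.
Coefficient equations give f(k) = -(k + 1)*(2*k - 1).
Then R = B(k−1)f/C = -2*(k + 1)*(2*k - 1)/(2*k**2 - 3*k - 4), so s_k = R(k)·t_k = 2**(1 - k)*(-2*k**2 - k + 1).
Verify: (2*k**2 - 3*k - 4)/2**k matches t_k.
Telescoping: Σ = s_(4) − s_(0) = -35/8 − (2) = -51/8.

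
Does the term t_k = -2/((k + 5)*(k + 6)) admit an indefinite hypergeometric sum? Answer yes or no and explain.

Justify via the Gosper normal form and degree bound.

r(k) = (k + 5)/(k + 7) after simplifying.
A = k + 5, B = k + 7, C = 1.
Need (k + 5)·f(k+1) − (k + 6)·f(k) = 1.
d = 1 from the (1,1,0) case.
Solve for f: f(k) = k/5 (degree 1 ≤ 1).
So s_k = (B(k−1)f/C)·t_k = (k*(k + 6)/5)·t_k = -2*k/(5*k + 25).
Δs = -2/(k**2 + 11*k + 30), as required.

Yes. s_k = -2*k/(5*k + 25).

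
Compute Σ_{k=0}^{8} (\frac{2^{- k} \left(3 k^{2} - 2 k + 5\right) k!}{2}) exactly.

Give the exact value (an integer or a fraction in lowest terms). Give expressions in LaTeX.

Σ = 70883/4

t_(k+1)/t_k = (k + 1)*(-2*k + 3*(k + 1)**2 + 3)/(2*(3*k**2 - 2*k + 5)).
Take A(k)=k/2 + 1/2, B(k)=1, C(k)=k**2 - 2*k/3 + 5/3.
Solve (k/2 + 1/2)·f(k+1) − (1)·f(k) = k**2 - 2*k/3 + 5/3.
Bound: deg f ≤ 1.
Match coefficients ⇒ f(k) = 2*(3*k - 2)/3.
Get s_k = R·t_k = (3*k - 2)*factorial(k)/2**k with R(k) = B(k−1)f(k)/C(k) = 2*(3*k - 2)/(3*k**2 - 2*k + 5).
Δs = (3*k**2 - 2*k + 5)*factorial(k)/(2*2**k), as required.
Telescoping: Σ = s_(9) − s_(0) = 70875/4 − (-2) = 70883/4.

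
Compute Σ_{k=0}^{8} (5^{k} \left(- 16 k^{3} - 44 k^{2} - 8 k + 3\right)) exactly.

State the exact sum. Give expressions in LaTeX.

Σ = -5015624997

Ratio r(k) = 5*(16*k**3 + 92*k**2 + 144*k + 65)/(16*k**3 + 44*k**2 + 8*k - 3).
Normal form (A,B,C) = (5, 1, k**3 + 11*k**2/4 + k/2 - 3/16).
f must satisfy (5)·f(k+1) − (1)·f(k) = k**3 + 11*k**2/4 + k/2 - 3/16.
Bound: deg f ≤ 3.
Solving with deg f ≤ 3: f(k) = (k - 1)*(4*k**2 - 3)/16.
So s_k = (B(k−1)f/C)·t_k = ((k - 1)*(4*k**2 - 3)/(16*k**3 + 44*k**2 + 8*k - 3))·t_k = 5**k*(-4*k**3 + 4*k**2 + 3*k - 3).
Δs = 5**k*(-16*k**3 - 44*k**2 - 8*k + 3), as required.
Σ_(k=0)^(8) t_k = s_(9) − s_(0) = -5015625000 − (-3) = -5015624997.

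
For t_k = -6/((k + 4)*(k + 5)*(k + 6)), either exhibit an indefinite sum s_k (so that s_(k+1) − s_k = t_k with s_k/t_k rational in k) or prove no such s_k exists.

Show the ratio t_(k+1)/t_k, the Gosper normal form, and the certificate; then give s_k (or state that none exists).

Compute t_(k+1)/t_k: get (k + 4)/(k + 7).
Normal form (A,B,C) = (k + 4, k + 7, 1).
Solve (k + 4)·f(k+1) − (k + 6)·f(k) = 1.
From deg A=1, deg B=1, deg C=0: d=2.
A polynomial solution: f(k) = k*(k + 9)/40.
R(k) = B(k−1)·f(k)/C(k) = k*(k + 6)*(k + 9)/40; s_k = R·t_k = 3*k*(-k - 9)/(20*(k + 4)*(k + 5)).
Verify: -6/(k**3 + 15*k**2 + 74*k + 120) matches t_k.

s_k = 3*k*(-k - 9)/(20*(k + 4)*(k + 5))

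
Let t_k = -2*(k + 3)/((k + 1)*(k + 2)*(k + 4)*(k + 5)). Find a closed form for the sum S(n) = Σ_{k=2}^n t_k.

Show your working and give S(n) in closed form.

Ratio r(k) = (k + 1)*(k + 4)**2/((k + 3)**2*(k + 6)).
Take A(k)=k + 1, B(k)=k + 6, C(k)=k**2 + 6*k + 9.
f must satisfy (k + 1)·f(k+1) − (k + 5)·f(k) = k**2 + 6*k + 9.
deg f ≤ 4 (via 1,1,2).
Solving with deg f ≤ 4: f(k) = k*(k + 2)*(k + 3)*(k + 5)/8.
R(k) = B(k−1)·f(k)/C(k) = k*(k + 2)*(k + 5)**2/(8*(k + 3)); s_k = R·t_k = k*(-k - 5)/(4*(k**2 + 5*k + 4)).
s_(k+1) − s_k = 2*(-k - 3)/(k**4 + 12*k**3 + 49*k**2 + 78*k + 40) = t_k.
Evaluate: s_(n+1) = (-n**2 - 7*n - 6)/(4*(n**2 + 7*n + 10)); subtract s_(2) = -7/36 ⇒ S(n) = (-n**2 - 7*n + 8)/(18*(n**2 + 7*n + 10)).

S(n) = (-n**2 - 7*n + 8)/(18*(n**2 + 7*n + 10))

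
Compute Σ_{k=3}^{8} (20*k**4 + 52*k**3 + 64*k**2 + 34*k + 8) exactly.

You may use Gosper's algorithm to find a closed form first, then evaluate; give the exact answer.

Σ = 255930

t_(k+1)/t_k = (10*k**4 + 66*k**3 + 170*k**2 + 199*k + 89)/(10*k**4 + 26*k**3 + 32*k**2 + 17*k + 4).
A = 1, B = 1, C = k**4 + 13*k**3/5 + 16*k**2/5 + 17*k/10 + 2/5.
f must satisfy (1)·f(k+1) − (1)·f(k) = k**4 + 13*k**3/5 + 16*k**2/5 + 17*k/10 + 2/5.
From deg A=0, deg B=0, deg C=4: d=5.
Solve for f: f(k) = k*(4*k**4 + 3*k**3 + 2*k**2 - 2*k + 1)/20 (degree 5 ≤ 5).
R(k) = B(k−1)·f(k)/C(k) = k*(4*k**4 + 3*k**3 + 2*k**2 - 2*k + 1)/(2*(10*k**4 + 26*k**3 + 32*k**2 + 17*k + 4)); s_k = R·t_k = k*(4*k**4 + 3*k**3 + 2*k**2 - 2*k + 1).
s_(k+1) − s_k = 20*k**4 + 52*k**3 + 64*k**2 + 34*k + 8 = t_k.
Telescoping: Σ = s_(9) − s_(3) = 257184 − (1254) = 255930.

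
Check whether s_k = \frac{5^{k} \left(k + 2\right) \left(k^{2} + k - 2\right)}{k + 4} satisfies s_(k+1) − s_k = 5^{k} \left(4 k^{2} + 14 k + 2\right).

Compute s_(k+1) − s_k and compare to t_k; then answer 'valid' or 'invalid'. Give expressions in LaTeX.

s_(k+1) = 5**(k + 1)*k*(k**2 + 6*k + 9)/(k + 5)
s_(k+1) − s_k = 5**k*(4*k**4 + 42*k**3 + 150*k**2 + 184*k + 20)/(k**2 + 9*k + 20)
(s_(k+1) − s_k) − t_k = 5**k*(-8*k**3 - 58*k**2 - 114*k - 20)/(k**2 + 9*k + 20)

Invalid: residual \frac{5^{k} \left(- 8 k^{3} - 58 k^{2} - 114 k - 20\right)}{k^{2} + 9 k + 20} ≠ 0.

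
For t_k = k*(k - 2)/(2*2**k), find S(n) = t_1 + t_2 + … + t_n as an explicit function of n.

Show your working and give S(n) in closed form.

t_(k+1)/t_k = (k**2 - 1)/(2*k*(k - 2)).
Gosper form: A/B · C(k+1)/C(k) with A=1/2, B=1, C=k**2 - 2*k.
f must satisfy (1/2)·f(k+1) − (1)·f(k) = k**2 - 2*k.
Degrees (0,0,2) ⇒ d ≤ 2.
Match coefficients ⇒ f(k) = -2*(k**2 + 1).
Certificate R = B(k−1)f/C = -2*(k**2 + 1)/(k*(k - 2)) gives s_k = -(k**2 + 1)/2**k.
Check: Δs_k = k*(k - 2)/(2*2**k). ✓
Evaluate: s_(n+1) = 2**(-n - 1)*(-n**2 - 2*n - 2); subtract s_(1) = -1 ⇒ S(n) = 2**(-n - 1)*(2**(n + 1) - n**2 - 2*n - 2).

S(n) = 2**(-n - 1)*(2**(n + 1) - n**2 - 2*n - 2)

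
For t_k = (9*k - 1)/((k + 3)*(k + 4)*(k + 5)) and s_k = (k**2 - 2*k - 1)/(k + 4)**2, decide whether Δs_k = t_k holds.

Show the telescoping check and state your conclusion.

Invalid: residual (k**3 - 6*k**2 - 46*k - 1)/(k**5 + 21*k**4 + 175*k**3 + 723*k**2 + 1480*k + 1200) ≠ 0.

s_(k+1) = (k**2 - 2)/(k**2 + 10*k + 25)
s_(k+1) − s_k = (10*k**2 + 44*k - 7)/(k**4 + 18*k**3 + 121*k**2 + 360*k + 400)
(s_(k+1) − s_k) − t_k = (k**3 - 6*k**2 - 46*k - 1)/(k**5 + 21*k**4 + 175*k**3 + 723*k**2 + 1480*k + 1200)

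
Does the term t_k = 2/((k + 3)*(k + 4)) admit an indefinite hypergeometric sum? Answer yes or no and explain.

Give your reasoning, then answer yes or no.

t_(k+1)/t_k = (k + 3)/(k + 5).
Normal form (A,B,C) = (k + 3, k + 5, 1).
Set up (k + 3)·f(k+1) − (k + 4)·f(k) − (1) = 0.
d = 1 from the (1,1,0) case.
A polynomial solution: f(k) = k/3.
Get s_k = R·t_k = 2*k/(3*(k + 3)) with R(k) = B(k−1)f(k)/C(k) = k*(k + 4)/3.
Check: Δs_k = 2/(k**2 + 7*k + 12). ✓

Yes. s_k = 2*k/(3*(k + 3)).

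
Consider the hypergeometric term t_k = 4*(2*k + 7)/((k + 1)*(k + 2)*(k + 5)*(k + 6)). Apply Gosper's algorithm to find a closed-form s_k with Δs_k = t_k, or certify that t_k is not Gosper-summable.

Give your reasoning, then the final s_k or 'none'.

Ratio r(k) = (k + 1)*(k + 5)*(2*k + 9)/((k + 3)*(k + 7)*(2*k + 7)).
So A=k + 1 and B=k + 7, with C=k**3 + 21*k**2/2 + 73*k/2 + 42.
Solve (k + 1)·f(k+1) − (k + 6)·f(k) = k**3 + 21*k**2/2 + 73*k/2 + 42.
deg f ≤ 5 (via 1,1,3).
Solving with deg f ≤ 5: f(k) = k*(k + 2)*(k + 3)*(k + 4)*(k + 6)/10.
So s_k = (B(k−1)f/C)·t_k = (k*(k + 2)*(k + 6)**2/(5*(2*k + 7)))·t_k = 4*k*(k + 6)/(5*(k**2 + 6*k + 5)).
Verify: 4*(2*k + 7)/(k**4 + 14*k**3 + 65*k**2 + 112*k + 60) matches t_k.

s_k = 4*k*(k + 6)/(5*(k**2 + 6*k + 5))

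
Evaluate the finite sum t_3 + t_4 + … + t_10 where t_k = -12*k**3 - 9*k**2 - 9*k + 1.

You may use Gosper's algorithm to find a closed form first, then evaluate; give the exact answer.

Compute t_(k+1)/t_k: get (12*k**3 + 45*k**2 + 63*k + 29)/(12*k**3 + 9*k**2 + 9*k - 1).
Normal form (A,B,C) = (1, 1, k**3 + 3*k**2/4 + 3*k/4 - 1/12).
Solve (1)·f(k+1) − (1)·f(k) = k**3 + 3*k**2/4 + 3*k/4 - 1/12.
Bound: deg f ≤ 4.
Solving with deg f ≤ 4: f(k) = k*(3*k**3 - 3*k**2 + 3*k - 4)/12.
Then R = B(k−1)f/C = k*(3*k**3 - 3*k**2 + 3*k - 4)/(12*k**3 + 9*k**2 + 9*k - 1), so s_k = R(k)·t_k = k*(-3*k**3 + 3*k**2 - 3*k + 4).
Check: Δs_k = -12*k**3 - 9*k**2 - 9*k + 1. ✓
Σ_(k=3)^(10) t_k = s_(11) − s_(3) = -40249 − (-177) = -40072.

Σ = -40072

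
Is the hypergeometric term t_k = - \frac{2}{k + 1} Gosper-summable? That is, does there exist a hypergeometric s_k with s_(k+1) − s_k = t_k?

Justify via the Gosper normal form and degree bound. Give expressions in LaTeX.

The ratio is (k + 1)/(k + 2).
Factor: A=k + 1; B=k + 2; C=1.
Need (k + 1)·f(k+1) − (k + 1)·f(k) = 1.
Bound: deg f ≤ 0.
Generic f = c0 gives residual -1; -1 = 0 cannot hold, so t_k is not Gosper-summable.

No. Not Gosper-summable.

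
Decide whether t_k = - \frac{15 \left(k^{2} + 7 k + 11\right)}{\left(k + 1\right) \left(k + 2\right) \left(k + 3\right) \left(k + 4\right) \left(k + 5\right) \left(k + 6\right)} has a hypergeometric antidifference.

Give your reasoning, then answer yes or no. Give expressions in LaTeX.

Yes. s_k = \frac{k \left(- k^{2} - 9 k - 23\right)}{3 \left(k^{3} + 9 k^{2} + 23 k + 15\right)}.

The ratio is (k + 1)*(7*k + (k + 1)**2 + 18)/((k + 7)*(k**2 + 7*k + 11)).
Take A(k)=k + 1, B(k)=k + 7, C(k)=k**2 + 7*k + 11.
Set up (k + 1)·f(k+1) − (k + 6)·f(k) − (k**2 + 7*k + 11) = 0.
Degrees (1,1,2) ⇒ d ≤ 5.
Solving with deg f ≤ 5: f(k) = k*(k + 2)*(k + 4)*(k**2 + 9*k + 23)/45.
Then R = B(k−1)f/C = k*(k + 2)*(k + 4)*(k + 6)*(k**2 + 9*k + 23)/(45*(k**2 + 7*k + 11)), so s_k = R(k)·t_k = k*(-k**2 - 9*k - 23)/(3*(k**3 + 9*k**2 + 23*k + 15)).
Δs = 15*(-k**2 - 7*k - 11)/(k**6 + 21*k**5 + 175*k**4 + 735*k**3 + 1624*k**2 + 1764*k + 720), as required.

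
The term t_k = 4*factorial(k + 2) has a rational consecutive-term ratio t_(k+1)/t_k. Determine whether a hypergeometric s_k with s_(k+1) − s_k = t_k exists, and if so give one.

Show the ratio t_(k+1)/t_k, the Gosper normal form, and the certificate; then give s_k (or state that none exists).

not Gosper-summable; s_k does not exist

Compute t_(k+1)/t_k: get k + 3.
A = k + 3, B = 1, C = 1.
Set up (k + 3)·f(k+1) − (1)·f(k) − (1) = 0.
Degrees (1,0,0) ⇒ d ≤ -1.
deg f ≤ -1 is impossible — no certificate.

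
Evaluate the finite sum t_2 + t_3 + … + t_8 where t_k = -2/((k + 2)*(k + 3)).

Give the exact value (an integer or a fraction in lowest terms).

Σ = -7/22

Compute t_(k+1)/t_k: get (k + 2)/(k + 4).
Factor: A=k + 2; B=k + 4; C=1.
Solve (k + 2)·f(k+1) − (k + 3)·f(k) = 1.
Bound: deg f ≤ 1.
A polynomial solution: f(k) = k/2.
Then R = B(k−1)f/C = k*(k + 3)/2, so s_k = R(k)·t_k = -k/(k + 2).
s_(k+1) − s_k = -2/(k**2 + 5*k + 6) = t_k.
Evaluate s at k=9 and k=2: -9/11 and -1/2; difference -7/22.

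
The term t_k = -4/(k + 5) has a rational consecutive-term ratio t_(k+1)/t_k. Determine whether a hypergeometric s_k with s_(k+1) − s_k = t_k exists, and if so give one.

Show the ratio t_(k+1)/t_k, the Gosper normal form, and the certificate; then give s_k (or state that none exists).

Step 1: r(k) = (k + 5)/(k + 6).
Take A(k)=k + 5, B(k)=k + 6, C(k)=1.
f must satisfy (k + 5)·f(k+1) − (k + 5)·f(k) = 1.
Degrees (1,1,0) ⇒ d ≤ 0.
Put f(k) = c0: A·f(k+1) − B(k−1)·f(k) − C = -1; need -1 = 0 — inconsistent ⇒ no f, not summable.

none — t_k is not Gosper-summable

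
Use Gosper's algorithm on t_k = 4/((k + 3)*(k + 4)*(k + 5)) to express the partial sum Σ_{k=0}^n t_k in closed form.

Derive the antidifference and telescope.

S(n) = (n**2 + 9*n + 8)/(6*(n**2 + 9*n + 20))

r(k) = (k + 3)/(k + 6) after simplifying.
Normal form (A,B,C) = (k + 3, k + 6, 1).
f must satisfy (k + 3)·f(k+1) − (k + 5)·f(k) = 1.
d = 2 from the (1,1,0) case.
Match coefficients ⇒ f(k) = k*(k + 7)/24.
Then R = B(k−1)f/C = k*(k + 5)*(k + 7)/24, so s_k = R(k)·t_k = k*(k + 7)/(6*(k + 3)*(k + 4)).
Verify: 4/(k**3 + 12*k**2 + 47*k + 60) matches t_k.
Σ_(k=0)^n t_k = s_(n+1) − s_(0) = ((n**2 + 9*n + 8)/(6*(n**2 + 9*n + 20))) − (0), i.e. (n**2 + 9*n + 8)/(6*(n**2 + 9*n + 20)).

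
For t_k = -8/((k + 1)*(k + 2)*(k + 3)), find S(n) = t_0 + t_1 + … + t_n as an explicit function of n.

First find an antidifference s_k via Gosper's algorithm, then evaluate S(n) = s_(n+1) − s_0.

S(n) = 2*(-n**2 - 5*n - 4)/(n**2 + 5*n + 6)

Compute t_(k+1)/t_k: get (k + 1)/(k + 4).
Factor: A=k + 1; B=k + 4; C=1.
Need (k + 1)·f(k+1) − (k + 3)·f(k) = 1.
deg f ≤ 2 (via 1,1,0).
Coefficient equations give f(k) = k*(k + 3)/4.
Get s_k = R·t_k = 2*k*(-k - 3)/((k + 1)*(k + 2)) with R(k) = B(k−1)f(k)/C(k) = k*(k + 3)**2/4.
s_(k+1) − s_k = -8/(k**3 + 6*k**2 + 11*k + 6) = t_k.
Evaluate: s_(n+1) = 2*(-n**2 - 5*n - 4)/(n**2 + 5*n + 6); subtract s_(0) = 0 ⇒ S(n) = 2*(-n**2 - 5*n - 4)/(n**2 + 5*n + 6).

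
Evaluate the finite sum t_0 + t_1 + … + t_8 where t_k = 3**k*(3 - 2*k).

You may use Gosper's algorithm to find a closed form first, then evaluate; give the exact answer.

Compute t_(k+1)/t_k: get 3*(2*k - 1)/(2*k - 3).
So A=3 and B=1, with C=k - 3/2.
Set up (3)·f(k+1) − (1)·f(k) − (k - 3/2) = 0.
Degrees (0,0,1) ⇒ d ≤ 1.
Solve for f: f(k) = (k - 3)/2 (degree 1 ≤ 1).
So s_k = (B(k−1)f/C)·t_k = ((k - 3)/(2*k - 3))·t_k = 3**k*(3 - k).
Check: Δs_k = 3**k*(3 - 2*k). ✓
Σ_(k=0)^(8) t_k = s_(9) − s_(0) = -118098 − (3) = -118101.

Σ = -118101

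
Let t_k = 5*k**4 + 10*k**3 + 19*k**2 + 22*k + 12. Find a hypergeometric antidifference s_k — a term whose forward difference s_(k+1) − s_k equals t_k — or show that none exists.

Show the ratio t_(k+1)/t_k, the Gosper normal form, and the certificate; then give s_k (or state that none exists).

Compute t_(k+1)/t_k: get (5*k**4 + 30*k**3 + 79*k**2 + 110*k + 68)/(5*k**4 + 10*k**3 + 19*k**2 + 22*k + 12).
A = 1, B = 1, C = k**4 + 2*k**3 + 19*k**2/5 + 22*k/5 + 12/5.
Need (1)·f(k+1) − (1)·f(k) = k**4 + 2*k**3 + 19*k**2/5 + 22*k/5 + 12/5.
deg f ≤ 5 (via 0,0,4).
Solving with deg f ≤ 5: f(k) = k*(k**4 + 3*k**2 + 4*k + 4)/5.
So s_k = (B(k−1)f/C)·t_k = (k*(k**4 + 3*k**2 + 4*k + 4)/(5*k**4 + 10*k**3 + 19*k**2 + 22*k + 12))·t_k = k*(k**4 + 3*k**2 + 4*k + 4).
Δs = 5*k**4 + 10*k**3 + 19*k**2 + 22*k + 12, as required.

s_k = k*(k**4 + 3*k**2 + 4*k + 4)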